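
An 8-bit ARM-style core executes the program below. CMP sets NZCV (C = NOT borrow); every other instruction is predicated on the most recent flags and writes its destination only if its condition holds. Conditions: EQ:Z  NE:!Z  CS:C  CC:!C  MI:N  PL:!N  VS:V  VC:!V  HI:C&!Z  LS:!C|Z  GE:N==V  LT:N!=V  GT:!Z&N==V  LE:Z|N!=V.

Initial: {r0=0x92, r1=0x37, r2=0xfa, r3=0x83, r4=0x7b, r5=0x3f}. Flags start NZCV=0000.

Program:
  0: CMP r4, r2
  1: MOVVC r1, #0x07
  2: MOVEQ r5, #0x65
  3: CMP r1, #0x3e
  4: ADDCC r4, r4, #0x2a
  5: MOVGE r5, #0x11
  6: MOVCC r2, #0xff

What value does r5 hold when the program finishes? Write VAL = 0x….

[0] flags=1001 → (cmp)
[1] flags=1001 VC?F → skip
[2] flags=1001 EQ?F → skip
[3] flags=1000 → (cmp)
[4] flags=1000 CC?T → r4=0xa5
[5] flags=1000 GE?F → skip
[6] flags=1000 CC?T → r2=0xff

VAL = 0x3f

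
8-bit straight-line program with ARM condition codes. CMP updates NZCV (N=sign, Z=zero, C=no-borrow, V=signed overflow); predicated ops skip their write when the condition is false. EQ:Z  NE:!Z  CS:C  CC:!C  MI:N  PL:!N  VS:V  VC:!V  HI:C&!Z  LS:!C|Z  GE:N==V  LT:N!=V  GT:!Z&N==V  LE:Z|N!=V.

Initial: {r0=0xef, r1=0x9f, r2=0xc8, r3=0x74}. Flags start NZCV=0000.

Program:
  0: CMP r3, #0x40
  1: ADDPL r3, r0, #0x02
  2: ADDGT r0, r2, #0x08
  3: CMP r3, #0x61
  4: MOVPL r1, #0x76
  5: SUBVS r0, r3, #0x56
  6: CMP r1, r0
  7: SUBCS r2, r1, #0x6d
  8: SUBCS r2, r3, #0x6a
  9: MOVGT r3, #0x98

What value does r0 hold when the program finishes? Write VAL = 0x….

[0] flags=0010 → (cmp)
[1] flags=0010 PL?T → r3=0xf1
[2] flags=0010 GT?T → r0=0xd0
[3] flags=1010 → (cmp)
[4] flags=1010 PL?F → skip
[5] flags=1010 VS?F → skip
[6] flags=1000 → (cmp)
[7] flags=1000 CS?F → skip
[8] flags=1000 CS?F → skip
[9] flags=1000 GT?F → skip

VAL = 0xd0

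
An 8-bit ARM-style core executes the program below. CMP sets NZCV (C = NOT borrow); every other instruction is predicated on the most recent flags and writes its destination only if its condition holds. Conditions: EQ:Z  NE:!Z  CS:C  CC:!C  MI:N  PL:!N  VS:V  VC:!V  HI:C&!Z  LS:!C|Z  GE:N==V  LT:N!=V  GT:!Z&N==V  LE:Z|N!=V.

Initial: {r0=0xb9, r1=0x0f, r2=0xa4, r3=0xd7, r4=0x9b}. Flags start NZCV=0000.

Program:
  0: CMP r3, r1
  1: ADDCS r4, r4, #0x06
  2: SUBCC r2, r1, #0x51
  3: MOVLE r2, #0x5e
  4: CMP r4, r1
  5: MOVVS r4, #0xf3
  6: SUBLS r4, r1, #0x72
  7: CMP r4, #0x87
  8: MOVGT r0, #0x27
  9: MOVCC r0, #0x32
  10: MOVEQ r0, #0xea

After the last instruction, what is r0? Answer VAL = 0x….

0: ✓ CMP  NZCV=1010
1: ✓ ADDCS  r4←0xa1
2: · SUBCC
3: ✓ MOVLE  r2←0x5e
4: ✓ CMP  NZCV=1010
5: · MOVVS
6: · SUBLS
7: ✓ CMP  NZCV=0010
8: ✓ MOVGT  r0←0x27
9: · MOVCC
10: · MOVEQ

VAL = 0x27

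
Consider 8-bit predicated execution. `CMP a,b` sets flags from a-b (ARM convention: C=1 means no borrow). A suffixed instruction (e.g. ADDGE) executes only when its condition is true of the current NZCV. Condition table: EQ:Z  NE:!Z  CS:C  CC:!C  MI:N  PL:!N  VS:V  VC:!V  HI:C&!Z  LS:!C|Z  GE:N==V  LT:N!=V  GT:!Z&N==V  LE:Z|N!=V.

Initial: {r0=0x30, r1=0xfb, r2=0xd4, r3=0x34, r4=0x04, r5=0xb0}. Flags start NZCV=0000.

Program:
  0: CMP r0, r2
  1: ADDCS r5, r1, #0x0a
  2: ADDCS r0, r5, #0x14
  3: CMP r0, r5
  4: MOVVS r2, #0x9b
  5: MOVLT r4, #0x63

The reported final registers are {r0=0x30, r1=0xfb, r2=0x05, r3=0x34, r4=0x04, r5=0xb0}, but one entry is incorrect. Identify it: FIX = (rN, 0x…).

[0] flags=0000 → (cmp)
[1] flags=0000 CS?F → skip
[2] flags=0000 CS?F → skip
[3] flags=1001 → (cmp)
[4] flags=1001 VS?T → r2=0x9b
[5] flags=1001 LT?F → skip

FIX = (r2, 0x9b)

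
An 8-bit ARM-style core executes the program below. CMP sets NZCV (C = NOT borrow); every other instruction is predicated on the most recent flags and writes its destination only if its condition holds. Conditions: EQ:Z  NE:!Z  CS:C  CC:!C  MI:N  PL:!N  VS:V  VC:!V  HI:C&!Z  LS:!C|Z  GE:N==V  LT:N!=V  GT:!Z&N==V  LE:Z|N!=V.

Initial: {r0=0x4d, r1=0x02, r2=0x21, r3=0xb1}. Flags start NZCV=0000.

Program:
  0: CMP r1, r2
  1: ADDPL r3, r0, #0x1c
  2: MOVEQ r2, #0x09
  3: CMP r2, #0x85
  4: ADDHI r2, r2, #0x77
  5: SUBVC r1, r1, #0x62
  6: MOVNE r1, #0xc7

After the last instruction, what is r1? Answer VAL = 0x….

[0] flags=1000 → (cmp)
[1] flags=1000 PL?F → skip
[2] flags=1000 EQ?F → skip
[3] flags=1001 → (cmp)
[4] flags=1001 HI?F → skip
[5] flags=1001 VC?F → skip
[6] flags=1001 NE?T → r1=0xc7

VAL = 0xc7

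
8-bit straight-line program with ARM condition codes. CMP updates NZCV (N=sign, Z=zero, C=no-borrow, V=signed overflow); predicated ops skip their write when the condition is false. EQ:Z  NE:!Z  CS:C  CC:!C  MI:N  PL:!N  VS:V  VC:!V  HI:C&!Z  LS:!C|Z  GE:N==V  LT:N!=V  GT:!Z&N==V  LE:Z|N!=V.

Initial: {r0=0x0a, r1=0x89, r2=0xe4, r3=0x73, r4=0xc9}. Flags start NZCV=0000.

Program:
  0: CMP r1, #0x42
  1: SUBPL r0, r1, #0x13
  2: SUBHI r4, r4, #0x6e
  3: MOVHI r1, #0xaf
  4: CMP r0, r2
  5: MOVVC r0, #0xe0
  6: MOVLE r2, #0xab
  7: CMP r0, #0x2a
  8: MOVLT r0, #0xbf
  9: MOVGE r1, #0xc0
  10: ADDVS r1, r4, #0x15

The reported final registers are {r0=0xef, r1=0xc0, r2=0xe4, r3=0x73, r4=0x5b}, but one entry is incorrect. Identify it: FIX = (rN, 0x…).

FIX = (r0, 0x76)

[0] flags=0011 → (cmp)
[1] flags=0011 PL?T → r0=0x76
[2] flags=0011 HI?T → r4=0x5b
[3] flags=0011 HI?T → r1=0xaf
[4] flags=1001 → (cmp)
[5] flags=1001 VC?F → skip
[6] flags=1001 LE?F → skip
[7] flags=0010 → (cmp)
[8] flags=0010 LT?F → skip
[9] flags=0010 GE?T → r1=0xc0
[10] flags=0010 VS?F → skip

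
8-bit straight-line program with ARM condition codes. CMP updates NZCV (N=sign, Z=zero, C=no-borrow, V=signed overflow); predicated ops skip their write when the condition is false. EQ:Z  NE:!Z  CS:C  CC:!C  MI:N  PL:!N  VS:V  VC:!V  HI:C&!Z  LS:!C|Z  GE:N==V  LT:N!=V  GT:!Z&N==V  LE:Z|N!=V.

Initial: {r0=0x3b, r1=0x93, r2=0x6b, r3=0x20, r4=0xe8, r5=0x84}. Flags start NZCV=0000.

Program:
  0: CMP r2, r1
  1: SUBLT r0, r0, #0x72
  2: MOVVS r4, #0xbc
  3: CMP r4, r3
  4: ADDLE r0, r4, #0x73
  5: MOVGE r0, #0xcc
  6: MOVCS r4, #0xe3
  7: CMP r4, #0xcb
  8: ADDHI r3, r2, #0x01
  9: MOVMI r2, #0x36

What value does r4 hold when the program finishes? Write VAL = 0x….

VAL = 0xe3

0: ✓ CMP  NZCV=1001
1: · SUBLT
2: ✓ MOVVS  r4←0xbc
3: ✓ CMP  NZCV=1010
4: ✓ ADDLE  r0←0x2f
5: · MOVGE
6: ✓ MOVCS  r4←0xe3
7: ✓ CMP  NZCV=0010
8: ✓ ADDHI  r3←0x6c
9: · MOVMI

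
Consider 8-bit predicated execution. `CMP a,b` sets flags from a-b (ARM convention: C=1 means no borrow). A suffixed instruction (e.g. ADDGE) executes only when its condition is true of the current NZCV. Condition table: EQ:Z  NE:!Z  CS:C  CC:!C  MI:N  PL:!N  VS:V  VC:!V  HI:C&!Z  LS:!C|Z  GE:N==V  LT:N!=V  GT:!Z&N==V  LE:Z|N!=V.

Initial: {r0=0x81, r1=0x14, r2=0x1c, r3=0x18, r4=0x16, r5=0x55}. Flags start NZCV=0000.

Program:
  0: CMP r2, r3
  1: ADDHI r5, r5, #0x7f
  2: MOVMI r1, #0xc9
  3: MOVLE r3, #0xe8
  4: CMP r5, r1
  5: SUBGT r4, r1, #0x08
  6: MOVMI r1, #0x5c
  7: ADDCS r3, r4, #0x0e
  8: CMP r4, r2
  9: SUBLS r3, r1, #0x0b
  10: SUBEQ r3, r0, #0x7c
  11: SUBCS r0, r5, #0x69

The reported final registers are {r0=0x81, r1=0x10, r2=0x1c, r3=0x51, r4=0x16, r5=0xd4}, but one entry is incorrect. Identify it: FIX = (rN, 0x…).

FIX = (r1, 0x5c)

0: ✓ CMP  NZCV=0010
1: ✓ ADDHI  r5←0xd4
2: · MOVMI
3: · MOVLE
4: ✓ CMP  NZCV=1010
5: · SUBGT
6: ✓ MOVMI  r1←0x5c
7: ✓ ADDCS  r3←0x24
8: ✓ CMP  NZCV=1000
9: ✓ SUBLS  r3←0x51
10: · SUBEQ
11: · SUBCS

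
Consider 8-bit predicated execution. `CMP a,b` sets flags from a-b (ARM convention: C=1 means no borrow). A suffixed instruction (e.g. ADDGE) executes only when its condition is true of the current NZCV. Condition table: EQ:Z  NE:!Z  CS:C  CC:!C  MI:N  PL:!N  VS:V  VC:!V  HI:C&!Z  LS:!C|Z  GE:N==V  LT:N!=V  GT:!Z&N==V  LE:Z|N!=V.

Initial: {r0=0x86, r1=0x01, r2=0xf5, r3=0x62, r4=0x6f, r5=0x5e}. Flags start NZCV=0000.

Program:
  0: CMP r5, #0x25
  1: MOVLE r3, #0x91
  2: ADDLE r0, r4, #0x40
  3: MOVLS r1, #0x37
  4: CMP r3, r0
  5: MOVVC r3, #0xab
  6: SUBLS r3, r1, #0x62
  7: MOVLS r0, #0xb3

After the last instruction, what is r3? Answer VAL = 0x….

0: ✓ CMP  NZCV=0010
1: · MOVLE
2: · ADDLE
3: · MOVLS
4: ✓ CMP  NZCV=1001
5: · MOVVC
6: ✓ SUBLS  r3←0x9f
7: ✓ MOVLS  r0←0xb3

VAL = 0x9f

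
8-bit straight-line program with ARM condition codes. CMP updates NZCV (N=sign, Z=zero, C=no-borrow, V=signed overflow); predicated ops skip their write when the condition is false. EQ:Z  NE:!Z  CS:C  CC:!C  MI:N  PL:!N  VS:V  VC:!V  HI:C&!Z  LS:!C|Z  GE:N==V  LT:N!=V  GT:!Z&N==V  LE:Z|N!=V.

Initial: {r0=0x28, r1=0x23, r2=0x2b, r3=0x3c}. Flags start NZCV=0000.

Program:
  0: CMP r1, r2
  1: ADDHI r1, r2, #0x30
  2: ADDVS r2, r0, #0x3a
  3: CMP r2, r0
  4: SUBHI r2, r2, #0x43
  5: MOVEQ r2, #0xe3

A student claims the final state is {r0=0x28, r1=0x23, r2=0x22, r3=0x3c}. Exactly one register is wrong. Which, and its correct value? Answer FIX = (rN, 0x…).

FIX = (r2, 0xe8)

0: ✓ CMP  NZCV=1000
1: · ADDHI
2: · ADDVS
3: ✓ CMP  NZCV=0010
4: ✓ SUBHI  r2←0xe8
5: · MOVEQ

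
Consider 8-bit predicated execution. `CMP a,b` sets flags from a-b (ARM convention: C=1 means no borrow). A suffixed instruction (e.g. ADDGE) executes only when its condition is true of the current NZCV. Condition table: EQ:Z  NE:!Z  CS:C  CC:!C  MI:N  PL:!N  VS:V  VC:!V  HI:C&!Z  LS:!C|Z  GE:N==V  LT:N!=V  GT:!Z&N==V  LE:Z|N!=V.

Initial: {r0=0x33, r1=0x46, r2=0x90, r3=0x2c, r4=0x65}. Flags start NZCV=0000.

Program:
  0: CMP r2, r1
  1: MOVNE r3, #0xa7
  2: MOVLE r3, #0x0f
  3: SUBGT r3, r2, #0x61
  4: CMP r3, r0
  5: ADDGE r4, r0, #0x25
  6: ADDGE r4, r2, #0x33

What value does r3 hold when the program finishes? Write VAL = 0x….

VAL = 0x0f

0: ✓ CMP  NZCV=0011
1: ✓ MOVNE  r3←0xa7
2: ✓ MOVLE  r3←0x0f
3: · SUBGT
4: ✓ CMP  NZCV=1000
5: · ADDGE
6: · ADDGE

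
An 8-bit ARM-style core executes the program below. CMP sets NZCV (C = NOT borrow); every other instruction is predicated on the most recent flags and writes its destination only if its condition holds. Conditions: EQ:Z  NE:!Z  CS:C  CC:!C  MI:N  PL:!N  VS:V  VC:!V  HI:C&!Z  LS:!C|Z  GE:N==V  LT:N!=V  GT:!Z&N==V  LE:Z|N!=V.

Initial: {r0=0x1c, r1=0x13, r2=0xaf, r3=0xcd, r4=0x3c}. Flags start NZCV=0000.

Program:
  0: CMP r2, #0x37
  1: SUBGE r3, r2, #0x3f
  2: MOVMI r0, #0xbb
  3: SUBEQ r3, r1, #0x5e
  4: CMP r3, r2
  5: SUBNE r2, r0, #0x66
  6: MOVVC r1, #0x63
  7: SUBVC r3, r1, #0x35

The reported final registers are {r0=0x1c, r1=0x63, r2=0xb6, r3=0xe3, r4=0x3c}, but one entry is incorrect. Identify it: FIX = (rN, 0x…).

FIX = (r3, 0x2e)

[0] flags=0011 → (cmp)
[1] flags=0011 GE?F → skip
[2] flags=0011 MI?F → skip
[3] flags=0011 EQ?F → skip
[4] flags=0010 → (cmp)
[5] flags=0010 NE?T → r2=0xb6
[6] flags=0010 VC?T → r1=0x63
[7] flags=0010 VC?T → r3=0x2e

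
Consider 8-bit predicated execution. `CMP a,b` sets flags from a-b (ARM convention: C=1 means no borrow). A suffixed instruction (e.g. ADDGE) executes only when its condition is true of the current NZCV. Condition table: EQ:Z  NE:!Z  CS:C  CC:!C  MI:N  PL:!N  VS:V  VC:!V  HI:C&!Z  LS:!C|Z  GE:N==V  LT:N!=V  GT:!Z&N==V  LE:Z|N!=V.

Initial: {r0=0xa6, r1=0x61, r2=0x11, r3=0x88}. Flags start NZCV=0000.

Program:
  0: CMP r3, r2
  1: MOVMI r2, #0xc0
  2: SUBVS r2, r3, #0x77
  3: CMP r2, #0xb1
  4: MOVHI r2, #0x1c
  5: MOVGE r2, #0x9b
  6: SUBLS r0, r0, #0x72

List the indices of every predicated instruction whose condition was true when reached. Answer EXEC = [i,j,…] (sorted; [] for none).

EXEC = [2,5,6]

[0] flags=0011 → (cmp)
[1] flags=0011 MI?F → skip
[2] flags=0011 VS?T → r2=0x11
[3] flags=0000 → (cmp)
[4] flags=0000 HI?F → skip
[5] flags=0000 GE?T → r2=0x9b
[6] flags=0000 LS?T → r0=0x34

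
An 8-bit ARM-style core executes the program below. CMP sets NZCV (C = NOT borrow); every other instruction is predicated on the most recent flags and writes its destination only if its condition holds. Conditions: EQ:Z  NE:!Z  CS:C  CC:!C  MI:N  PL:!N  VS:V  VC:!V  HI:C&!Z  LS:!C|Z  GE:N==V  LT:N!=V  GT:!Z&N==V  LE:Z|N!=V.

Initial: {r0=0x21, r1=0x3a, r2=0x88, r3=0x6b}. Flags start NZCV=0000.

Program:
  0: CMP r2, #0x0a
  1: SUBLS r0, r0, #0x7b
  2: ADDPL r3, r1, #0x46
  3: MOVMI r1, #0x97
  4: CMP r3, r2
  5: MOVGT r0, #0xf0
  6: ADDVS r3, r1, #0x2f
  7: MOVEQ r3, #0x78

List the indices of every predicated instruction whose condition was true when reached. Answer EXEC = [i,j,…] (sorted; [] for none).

[0] flags=0011 → (cmp)
[1] flags=0011 LS?F → skip
[2] flags=0011 PL?T → r3=0x80
[3] flags=0011 MI?F → skip
[4] flags=1000 → (cmp)
[5] flags=1000 GT?F → skip
[6] flags=1000 VS?F → skip
[7] flags=1000 EQ?F → skip

EXEC = [2]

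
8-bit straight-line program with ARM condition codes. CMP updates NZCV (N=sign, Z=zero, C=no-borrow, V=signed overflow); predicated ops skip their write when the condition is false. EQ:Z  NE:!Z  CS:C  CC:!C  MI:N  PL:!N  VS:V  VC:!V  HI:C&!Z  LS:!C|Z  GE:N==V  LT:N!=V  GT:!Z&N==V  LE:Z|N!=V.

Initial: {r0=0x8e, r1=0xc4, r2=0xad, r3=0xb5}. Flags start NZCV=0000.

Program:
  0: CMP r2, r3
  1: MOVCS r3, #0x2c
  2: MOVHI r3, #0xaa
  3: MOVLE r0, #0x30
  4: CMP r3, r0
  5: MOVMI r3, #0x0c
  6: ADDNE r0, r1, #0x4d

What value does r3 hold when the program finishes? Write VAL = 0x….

0: ✓ CMP  NZCV=1000
1: · MOVCS
2: · MOVHI
3: ✓ MOVLE  r0←0x30
4: ✓ CMP  NZCV=1010
5: ✓ MOVMI  r3←0x0c
6: ✓ ADDNE  r0←0x11

VAL = 0x0c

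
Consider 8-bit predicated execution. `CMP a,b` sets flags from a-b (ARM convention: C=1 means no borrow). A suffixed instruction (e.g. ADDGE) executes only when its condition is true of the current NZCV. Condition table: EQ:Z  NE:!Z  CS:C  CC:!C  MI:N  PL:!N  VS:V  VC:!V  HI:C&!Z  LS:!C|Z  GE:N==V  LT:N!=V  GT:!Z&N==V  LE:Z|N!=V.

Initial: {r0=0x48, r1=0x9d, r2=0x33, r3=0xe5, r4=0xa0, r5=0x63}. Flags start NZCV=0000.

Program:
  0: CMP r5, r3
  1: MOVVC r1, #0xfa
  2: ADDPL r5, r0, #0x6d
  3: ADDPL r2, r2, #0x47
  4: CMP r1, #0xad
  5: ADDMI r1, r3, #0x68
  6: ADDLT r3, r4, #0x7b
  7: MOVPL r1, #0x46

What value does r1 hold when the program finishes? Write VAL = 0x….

[0] flags=0000 → (cmp)
[1] flags=0000 VC?T → r1=0xfa
[2] flags=0000 PL?T → r5=0xb5
[3] flags=0000 PL?T → r2=0x7a
[4] flags=0010 → (cmp)
[5] flags=0010 MI?F → skip
[6] flags=0010 LT?F → skip
[7] flags=0010 PL?T → r1=0x46

VAL = 0x46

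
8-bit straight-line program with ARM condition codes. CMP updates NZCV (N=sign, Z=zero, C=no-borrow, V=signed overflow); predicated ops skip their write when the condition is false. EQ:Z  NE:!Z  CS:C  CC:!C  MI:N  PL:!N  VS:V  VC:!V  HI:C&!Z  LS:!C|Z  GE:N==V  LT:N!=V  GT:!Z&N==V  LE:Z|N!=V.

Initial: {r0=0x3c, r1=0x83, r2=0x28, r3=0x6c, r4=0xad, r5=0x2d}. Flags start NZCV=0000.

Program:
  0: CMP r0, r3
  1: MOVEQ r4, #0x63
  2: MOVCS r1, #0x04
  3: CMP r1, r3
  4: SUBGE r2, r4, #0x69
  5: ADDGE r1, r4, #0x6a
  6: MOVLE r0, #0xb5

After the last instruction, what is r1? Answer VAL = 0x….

VAL = 0x83

0: ✓ CMP  NZCV=1000
1: · MOVEQ
2: · MOVCS
3: ✓ CMP  NZCV=0011
4: · SUBGE
5: · ADDGE
6: ✓ MOVLE  r0←0xb5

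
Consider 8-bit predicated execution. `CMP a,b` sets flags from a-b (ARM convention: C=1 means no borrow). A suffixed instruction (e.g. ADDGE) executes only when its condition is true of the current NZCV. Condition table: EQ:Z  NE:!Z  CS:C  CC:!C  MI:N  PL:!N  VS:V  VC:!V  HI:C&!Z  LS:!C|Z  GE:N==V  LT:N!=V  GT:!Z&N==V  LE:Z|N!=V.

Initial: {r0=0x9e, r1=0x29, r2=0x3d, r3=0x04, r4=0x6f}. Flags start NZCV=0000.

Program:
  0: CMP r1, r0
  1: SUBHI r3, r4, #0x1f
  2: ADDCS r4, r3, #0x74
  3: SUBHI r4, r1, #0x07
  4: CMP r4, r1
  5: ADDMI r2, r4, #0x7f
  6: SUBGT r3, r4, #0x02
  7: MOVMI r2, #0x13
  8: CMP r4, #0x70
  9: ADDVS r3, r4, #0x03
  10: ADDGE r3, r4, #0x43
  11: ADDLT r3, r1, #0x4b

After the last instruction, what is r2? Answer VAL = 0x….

VAL = 0x3d

0: ✓ CMP  NZCV=1001
1: · SUBHI
2: · ADDCS
3: · SUBHI
4: ✓ CMP  NZCV=0010
5: · ADDMI
6: ✓ SUBGT  r3←0x6d
7: · MOVMI
8: ✓ CMP  NZCV=1000
9: · ADDVS
10: · ADDGE
11: ✓ ADDLT  r3←0x74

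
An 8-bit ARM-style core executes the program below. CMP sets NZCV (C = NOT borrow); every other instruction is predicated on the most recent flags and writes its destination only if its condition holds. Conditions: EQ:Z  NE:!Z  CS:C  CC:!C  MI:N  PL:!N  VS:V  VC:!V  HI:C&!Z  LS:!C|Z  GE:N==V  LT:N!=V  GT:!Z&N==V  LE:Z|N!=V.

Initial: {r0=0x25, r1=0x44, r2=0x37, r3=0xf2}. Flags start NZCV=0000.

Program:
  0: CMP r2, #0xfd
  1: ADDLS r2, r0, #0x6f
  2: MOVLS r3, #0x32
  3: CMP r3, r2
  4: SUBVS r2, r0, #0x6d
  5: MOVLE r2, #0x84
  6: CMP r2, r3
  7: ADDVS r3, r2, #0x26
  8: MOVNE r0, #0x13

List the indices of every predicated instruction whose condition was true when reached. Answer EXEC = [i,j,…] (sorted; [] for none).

[0] flags=0000 → (cmp)
[1] flags=0000 LS?T → r2=0x94
[2] flags=0000 LS?T → r3=0x32
[3] flags=1001 → (cmp)
[4] flags=1001 VS?T → r2=0xb8
[5] flags=1001 LE?F → skip
[6] flags=1010 → (cmp)
[7] flags=1010 VS?F → skip
[8] flags=1010 NE?T → r0=0x13

EXEC = [1,2,4,8]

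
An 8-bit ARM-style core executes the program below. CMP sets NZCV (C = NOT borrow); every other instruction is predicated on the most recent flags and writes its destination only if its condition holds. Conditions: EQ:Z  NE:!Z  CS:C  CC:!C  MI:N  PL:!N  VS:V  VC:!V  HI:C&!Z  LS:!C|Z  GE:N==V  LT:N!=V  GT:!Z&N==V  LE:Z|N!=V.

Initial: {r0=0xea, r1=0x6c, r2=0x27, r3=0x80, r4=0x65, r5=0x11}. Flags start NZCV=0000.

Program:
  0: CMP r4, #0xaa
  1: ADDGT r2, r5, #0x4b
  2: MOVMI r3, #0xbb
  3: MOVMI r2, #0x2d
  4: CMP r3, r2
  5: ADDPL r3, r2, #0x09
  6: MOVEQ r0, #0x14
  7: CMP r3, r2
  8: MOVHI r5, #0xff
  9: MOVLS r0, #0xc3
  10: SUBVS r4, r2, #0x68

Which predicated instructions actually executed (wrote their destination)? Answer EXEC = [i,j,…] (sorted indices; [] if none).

0: ✓ CMP  NZCV=1001
1: ✓ ADDGT  r2←0x5c
2: ✓ MOVMI  r3←0xbb
3: ✓ MOVMI  r2←0x2d
4: ✓ CMP  NZCV=1010
5: · ADDPL
6: · MOVEQ
7: ✓ CMP  NZCV=1010
8: ✓ MOVHI  r5←0xff
9: · MOVLS
10: · SUBVS

EXEC = [1,2,3,8]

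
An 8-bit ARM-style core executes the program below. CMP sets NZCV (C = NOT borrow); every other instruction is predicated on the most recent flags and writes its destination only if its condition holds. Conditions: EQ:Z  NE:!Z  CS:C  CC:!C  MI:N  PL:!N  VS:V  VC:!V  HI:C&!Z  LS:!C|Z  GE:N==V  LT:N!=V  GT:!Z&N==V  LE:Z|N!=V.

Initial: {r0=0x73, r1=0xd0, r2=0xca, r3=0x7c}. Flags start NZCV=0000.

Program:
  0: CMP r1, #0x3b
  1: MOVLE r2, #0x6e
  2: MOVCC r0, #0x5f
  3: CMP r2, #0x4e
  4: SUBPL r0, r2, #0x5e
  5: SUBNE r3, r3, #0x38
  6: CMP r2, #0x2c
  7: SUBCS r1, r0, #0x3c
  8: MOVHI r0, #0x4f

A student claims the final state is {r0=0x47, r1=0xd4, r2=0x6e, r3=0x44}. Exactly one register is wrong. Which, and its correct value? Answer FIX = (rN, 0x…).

0: ✓ CMP  NZCV=1010
1: ✓ MOVLE  r2←0x6e
2: · MOVCC
3: ✓ CMP  NZCV=0010
4: ✓ SUBPL  r0←0x10
5: ✓ SUBNE  r3←0x44
6: ✓ CMP  NZCV=0010
7: ✓ SUBCS  r1←0xd4
8: ✓ MOVHI  r0←0x4f

FIX = (r0, 0x4f)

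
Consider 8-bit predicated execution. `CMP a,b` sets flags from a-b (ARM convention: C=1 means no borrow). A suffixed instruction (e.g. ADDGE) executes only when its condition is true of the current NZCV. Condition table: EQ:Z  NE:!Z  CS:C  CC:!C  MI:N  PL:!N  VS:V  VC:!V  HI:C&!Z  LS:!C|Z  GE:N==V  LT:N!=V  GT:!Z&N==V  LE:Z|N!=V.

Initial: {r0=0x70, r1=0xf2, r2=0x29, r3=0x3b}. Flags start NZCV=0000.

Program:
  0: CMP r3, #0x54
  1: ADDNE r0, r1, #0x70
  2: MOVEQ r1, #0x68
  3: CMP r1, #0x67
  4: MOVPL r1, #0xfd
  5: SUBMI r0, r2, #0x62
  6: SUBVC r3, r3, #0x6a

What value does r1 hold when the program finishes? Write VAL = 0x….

0: ✓ CMP  NZCV=1000
1: ✓ ADDNE  r0←0x62
2: · MOVEQ
3: ✓ CMP  NZCV=1010
4: · MOVPL
5: ✓ SUBMI  r0←0xc7
6: ✓ SUBVC  r3←0xd1

VAL = 0xf2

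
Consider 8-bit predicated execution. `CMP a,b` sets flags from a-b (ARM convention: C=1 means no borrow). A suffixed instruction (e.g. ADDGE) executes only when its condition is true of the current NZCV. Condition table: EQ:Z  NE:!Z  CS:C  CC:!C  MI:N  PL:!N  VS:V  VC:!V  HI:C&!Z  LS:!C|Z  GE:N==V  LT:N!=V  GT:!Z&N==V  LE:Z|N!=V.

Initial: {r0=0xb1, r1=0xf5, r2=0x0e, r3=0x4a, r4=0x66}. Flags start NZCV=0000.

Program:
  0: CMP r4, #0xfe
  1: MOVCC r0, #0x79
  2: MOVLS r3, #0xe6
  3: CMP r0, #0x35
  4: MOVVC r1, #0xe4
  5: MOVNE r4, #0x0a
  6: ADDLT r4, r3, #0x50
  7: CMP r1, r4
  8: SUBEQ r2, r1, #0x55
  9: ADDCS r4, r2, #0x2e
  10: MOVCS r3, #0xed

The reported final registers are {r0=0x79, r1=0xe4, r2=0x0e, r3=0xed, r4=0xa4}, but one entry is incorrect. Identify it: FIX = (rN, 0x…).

FIX = (r4, 0x3c)

[0] flags=0000 → (cmp)
[1] flags=0000 CC?T → r0=0x79
[2] flags=0000 LS?T → r3=0xe6
[3] flags=0010 → (cmp)
[4] flags=0010 VC?T → r1=0xe4
[5] flags=0010 NE?T → r4=0x0a
[6] flags=0010 LT?F → skip
[7] flags=1010 → (cmp)
[8] flags=1010 EQ?F → skip
[9] flags=1010 CS?T → r4=0x3c
[10] flags=1010 CS?T → r3=0xed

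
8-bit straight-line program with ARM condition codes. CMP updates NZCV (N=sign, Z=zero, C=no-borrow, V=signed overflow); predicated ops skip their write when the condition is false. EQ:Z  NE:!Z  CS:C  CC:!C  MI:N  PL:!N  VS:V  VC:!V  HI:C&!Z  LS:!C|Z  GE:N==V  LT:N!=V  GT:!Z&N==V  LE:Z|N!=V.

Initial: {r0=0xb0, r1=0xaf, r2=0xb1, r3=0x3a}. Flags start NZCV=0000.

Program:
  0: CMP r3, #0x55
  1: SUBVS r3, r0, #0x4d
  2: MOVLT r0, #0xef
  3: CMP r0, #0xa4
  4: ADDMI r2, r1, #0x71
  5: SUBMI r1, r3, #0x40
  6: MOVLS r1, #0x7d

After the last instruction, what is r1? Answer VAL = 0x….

VAL = 0xaf

0: ✓ CMP  NZCV=1000
1: · SUBVS
2: ✓ MOVLT  r0←0xef
3: ✓ CMP  NZCV=0010
4: · ADDMI
5: · SUBMI
6: · MOVLS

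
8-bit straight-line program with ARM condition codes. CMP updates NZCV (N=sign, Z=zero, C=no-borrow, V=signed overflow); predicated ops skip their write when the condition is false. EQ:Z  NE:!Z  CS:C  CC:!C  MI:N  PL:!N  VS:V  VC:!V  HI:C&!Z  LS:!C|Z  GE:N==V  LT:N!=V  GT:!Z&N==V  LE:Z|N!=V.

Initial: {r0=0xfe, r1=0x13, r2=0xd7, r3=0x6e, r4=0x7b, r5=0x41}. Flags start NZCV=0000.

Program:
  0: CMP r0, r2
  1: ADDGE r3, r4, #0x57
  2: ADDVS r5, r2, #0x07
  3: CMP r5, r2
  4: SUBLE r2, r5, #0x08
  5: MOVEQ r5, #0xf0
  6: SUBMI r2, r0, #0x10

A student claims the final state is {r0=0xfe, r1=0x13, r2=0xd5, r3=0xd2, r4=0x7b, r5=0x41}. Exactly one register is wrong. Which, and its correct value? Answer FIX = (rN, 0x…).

0: ✓ CMP  NZCV=0010
1: ✓ ADDGE  r3←0xd2
2: · ADDVS
3: ✓ CMP  NZCV=0000
4: · SUBLE
5: · MOVEQ
6: · SUBMI

FIX = (r2, 0xd7)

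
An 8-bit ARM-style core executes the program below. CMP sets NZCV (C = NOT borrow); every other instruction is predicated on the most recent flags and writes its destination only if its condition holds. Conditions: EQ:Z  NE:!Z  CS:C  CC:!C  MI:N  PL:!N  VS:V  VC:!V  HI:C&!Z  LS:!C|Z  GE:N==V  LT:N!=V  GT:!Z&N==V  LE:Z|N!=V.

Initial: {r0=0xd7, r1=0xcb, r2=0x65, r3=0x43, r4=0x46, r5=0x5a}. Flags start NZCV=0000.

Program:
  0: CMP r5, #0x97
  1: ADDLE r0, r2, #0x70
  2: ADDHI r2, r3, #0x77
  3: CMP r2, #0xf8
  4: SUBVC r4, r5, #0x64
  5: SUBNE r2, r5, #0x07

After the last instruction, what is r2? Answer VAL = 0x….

VAL = 0x53

[0] flags=1001 → (cmp)
[1] flags=1001 LE?F → skip
[2] flags=1001 HI?F → skip
[3] flags=0000 → (cmp)
[4] flags=0000 VC?T → r4=0xf6
[5] flags=0000 NE?T → r2=0x53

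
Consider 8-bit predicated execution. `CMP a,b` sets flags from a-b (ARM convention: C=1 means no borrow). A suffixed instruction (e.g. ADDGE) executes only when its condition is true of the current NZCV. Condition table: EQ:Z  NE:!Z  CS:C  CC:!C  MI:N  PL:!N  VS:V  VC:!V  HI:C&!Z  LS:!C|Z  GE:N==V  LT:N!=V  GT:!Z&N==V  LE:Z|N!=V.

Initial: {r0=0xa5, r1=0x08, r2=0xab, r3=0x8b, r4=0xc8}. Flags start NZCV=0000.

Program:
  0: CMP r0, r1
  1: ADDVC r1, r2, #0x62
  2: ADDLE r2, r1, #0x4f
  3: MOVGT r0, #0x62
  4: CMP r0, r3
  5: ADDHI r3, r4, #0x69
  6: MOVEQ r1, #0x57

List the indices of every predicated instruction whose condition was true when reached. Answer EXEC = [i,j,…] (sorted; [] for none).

0: ✓ CMP  NZCV=1010
1: ✓ ADDVC  r1←0x0d
2: ✓ ADDLE  r2←0x5c
3: · MOVGT
4: ✓ CMP  NZCV=0010
5: ✓ ADDHI  r3←0x31
6: · MOVEQ

EXEC = [1,2,5]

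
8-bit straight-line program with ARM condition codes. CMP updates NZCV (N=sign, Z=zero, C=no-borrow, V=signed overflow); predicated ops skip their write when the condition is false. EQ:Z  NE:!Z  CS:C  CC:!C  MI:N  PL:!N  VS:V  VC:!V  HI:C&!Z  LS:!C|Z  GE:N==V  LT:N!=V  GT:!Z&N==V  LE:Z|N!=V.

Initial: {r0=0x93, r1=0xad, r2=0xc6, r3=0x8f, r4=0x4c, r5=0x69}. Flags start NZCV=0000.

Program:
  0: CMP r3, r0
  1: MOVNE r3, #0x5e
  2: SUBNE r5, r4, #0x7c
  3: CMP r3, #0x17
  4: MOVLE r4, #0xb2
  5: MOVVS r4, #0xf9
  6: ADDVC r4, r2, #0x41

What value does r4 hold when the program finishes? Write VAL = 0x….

VAL = 0x07

0: ✓ CMP  NZCV=1000
1: ✓ MOVNE  r3←0x5e
2: ✓ SUBNE  r5←0xd0
3: ✓ CMP  NZCV=0010
4: · MOVLE
5: · MOVVS
6: ✓ ADDVC  r4←0x07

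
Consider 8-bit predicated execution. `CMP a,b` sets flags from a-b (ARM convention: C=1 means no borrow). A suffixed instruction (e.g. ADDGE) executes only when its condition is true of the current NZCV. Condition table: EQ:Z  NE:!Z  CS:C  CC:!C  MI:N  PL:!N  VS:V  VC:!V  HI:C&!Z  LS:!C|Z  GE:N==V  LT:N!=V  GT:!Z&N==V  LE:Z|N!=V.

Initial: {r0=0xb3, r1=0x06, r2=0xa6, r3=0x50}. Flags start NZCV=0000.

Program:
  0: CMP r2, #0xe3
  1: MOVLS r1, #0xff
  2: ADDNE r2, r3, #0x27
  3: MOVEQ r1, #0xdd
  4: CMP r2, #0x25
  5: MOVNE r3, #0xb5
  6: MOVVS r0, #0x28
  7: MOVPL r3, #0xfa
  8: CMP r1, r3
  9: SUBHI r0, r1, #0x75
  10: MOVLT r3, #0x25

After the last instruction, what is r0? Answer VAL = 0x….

[0] flags=1000 → (cmp)
[1] flags=1000 LS?T → r1=0xff
[2] flags=1000 NE?T → r2=0x77
[3] flags=1000 EQ?F → skip
[4] flags=0010 → (cmp)
[5] flags=0010 NE?T → r3=0xb5
[6] flags=0010 VS?F → skip
[7] flags=0010 PL?T → r3=0xfa
[8] flags=0010 → (cmp)
[9] flags=0010 HI?T → r0=0x8a
[10] flags=0010 LT?F → skip

VAL = 0x8a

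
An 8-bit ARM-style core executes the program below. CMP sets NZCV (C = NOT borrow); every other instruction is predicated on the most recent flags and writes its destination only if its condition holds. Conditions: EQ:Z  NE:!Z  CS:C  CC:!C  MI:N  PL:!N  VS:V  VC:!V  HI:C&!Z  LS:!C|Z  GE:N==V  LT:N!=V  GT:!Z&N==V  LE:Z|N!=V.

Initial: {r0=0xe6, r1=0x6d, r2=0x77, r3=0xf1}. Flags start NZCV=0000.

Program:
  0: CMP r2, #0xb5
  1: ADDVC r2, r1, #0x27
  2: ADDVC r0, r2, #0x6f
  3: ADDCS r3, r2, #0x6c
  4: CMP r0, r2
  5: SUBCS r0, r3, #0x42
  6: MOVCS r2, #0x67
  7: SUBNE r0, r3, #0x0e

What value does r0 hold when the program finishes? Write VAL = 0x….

VAL = 0xe3

[0] flags=1001 → (cmp)
[1] flags=1001 VC?F → skip
[2] flags=1001 VC?F → skip
[3] flags=1001 CS?F → skip
[4] flags=0011 → (cmp)
[5] flags=0011 CS?T → r0=0xaf
[6] flags=0011 CS?T → r2=0x67
[7] flags=0011 NE?T → r0=0xe3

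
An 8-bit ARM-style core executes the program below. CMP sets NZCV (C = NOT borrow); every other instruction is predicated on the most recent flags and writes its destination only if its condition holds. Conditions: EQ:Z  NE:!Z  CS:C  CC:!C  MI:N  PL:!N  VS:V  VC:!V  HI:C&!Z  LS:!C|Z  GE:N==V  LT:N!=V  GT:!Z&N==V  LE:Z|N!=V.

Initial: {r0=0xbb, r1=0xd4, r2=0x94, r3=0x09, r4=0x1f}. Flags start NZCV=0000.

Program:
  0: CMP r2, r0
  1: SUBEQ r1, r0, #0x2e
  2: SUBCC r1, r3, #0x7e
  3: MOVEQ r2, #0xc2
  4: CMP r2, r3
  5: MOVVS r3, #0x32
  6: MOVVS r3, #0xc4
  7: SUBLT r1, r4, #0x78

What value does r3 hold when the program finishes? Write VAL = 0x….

0: ✓ CMP  NZCV=1000
1: · SUBEQ
2: ✓ SUBCC  r1←0x8b
3: · MOVEQ
4: ✓ CMP  NZCV=1010
5: · MOVVS
6: · MOVVS
7: ✓ SUBLT  r1←0xa7

VAL = 0x09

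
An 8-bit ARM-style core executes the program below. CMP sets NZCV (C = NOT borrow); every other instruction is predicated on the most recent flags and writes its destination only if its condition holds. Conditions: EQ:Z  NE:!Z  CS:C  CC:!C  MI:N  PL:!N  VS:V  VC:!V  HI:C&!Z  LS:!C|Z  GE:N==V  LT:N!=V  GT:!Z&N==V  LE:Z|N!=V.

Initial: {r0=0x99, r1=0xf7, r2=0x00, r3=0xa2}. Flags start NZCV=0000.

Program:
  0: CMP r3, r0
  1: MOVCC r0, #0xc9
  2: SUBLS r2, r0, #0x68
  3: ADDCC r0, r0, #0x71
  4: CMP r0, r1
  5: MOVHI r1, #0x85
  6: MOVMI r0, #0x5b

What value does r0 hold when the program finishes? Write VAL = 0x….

0: ✓ CMP  NZCV=0010
1: · MOVCC
2: · SUBLS
3: · ADDCC
4: ✓ CMP  NZCV=1000
5: · MOVHI
6: ✓ MOVMI  r0←0x5b

VAL = 0x5b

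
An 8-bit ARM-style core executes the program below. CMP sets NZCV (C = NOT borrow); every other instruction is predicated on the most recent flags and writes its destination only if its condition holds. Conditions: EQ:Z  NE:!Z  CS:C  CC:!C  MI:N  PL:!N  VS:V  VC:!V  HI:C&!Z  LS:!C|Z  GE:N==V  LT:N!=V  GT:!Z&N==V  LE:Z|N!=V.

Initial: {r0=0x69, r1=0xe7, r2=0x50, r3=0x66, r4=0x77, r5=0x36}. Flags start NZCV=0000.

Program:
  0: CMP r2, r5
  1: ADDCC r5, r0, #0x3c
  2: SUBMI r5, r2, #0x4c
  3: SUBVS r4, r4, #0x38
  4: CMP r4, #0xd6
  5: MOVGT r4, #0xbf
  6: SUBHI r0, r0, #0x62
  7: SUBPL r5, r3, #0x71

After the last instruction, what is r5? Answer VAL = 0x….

0: ✓ CMP  NZCV=0010
1: · ADDCC
2: · SUBMI
3: · SUBVS
4: ✓ CMP  NZCV=1001
5: ✓ MOVGT  r4←0xbf
6: · SUBHI
7: · SUBPL

VAL = 0x36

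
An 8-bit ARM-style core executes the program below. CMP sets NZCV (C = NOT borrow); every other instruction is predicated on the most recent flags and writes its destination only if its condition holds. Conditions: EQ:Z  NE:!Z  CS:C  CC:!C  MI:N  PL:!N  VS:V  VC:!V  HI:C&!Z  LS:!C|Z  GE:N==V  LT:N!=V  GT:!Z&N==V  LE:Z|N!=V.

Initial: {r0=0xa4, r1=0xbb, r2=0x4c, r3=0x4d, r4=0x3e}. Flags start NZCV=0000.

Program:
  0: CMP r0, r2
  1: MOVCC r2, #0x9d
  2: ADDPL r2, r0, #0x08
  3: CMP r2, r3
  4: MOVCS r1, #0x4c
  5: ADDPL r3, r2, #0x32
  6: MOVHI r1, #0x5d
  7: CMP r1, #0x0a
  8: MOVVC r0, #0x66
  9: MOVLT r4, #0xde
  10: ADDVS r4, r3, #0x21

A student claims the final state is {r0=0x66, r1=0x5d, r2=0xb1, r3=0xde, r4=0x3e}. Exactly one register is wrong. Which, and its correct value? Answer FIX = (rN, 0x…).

FIX = (r2, 0xac)

[0] flags=0011 → (cmp)
[1] flags=0011 CC?F → skip
[2] flags=0011 PL?T → r2=0xac
[3] flags=0011 → (cmp)
[4] flags=0011 CS?T → r1=0x4c
[5] flags=0011 PL?T → r3=0xde
[6] flags=0011 HI?T → r1=0x5d
[7] flags=0010 → (cmp)
[8] flags=0010 VC?T → r0=0x66
[9] flags=0010 LT?F → skip
[10] flags=0010 VS?F → skip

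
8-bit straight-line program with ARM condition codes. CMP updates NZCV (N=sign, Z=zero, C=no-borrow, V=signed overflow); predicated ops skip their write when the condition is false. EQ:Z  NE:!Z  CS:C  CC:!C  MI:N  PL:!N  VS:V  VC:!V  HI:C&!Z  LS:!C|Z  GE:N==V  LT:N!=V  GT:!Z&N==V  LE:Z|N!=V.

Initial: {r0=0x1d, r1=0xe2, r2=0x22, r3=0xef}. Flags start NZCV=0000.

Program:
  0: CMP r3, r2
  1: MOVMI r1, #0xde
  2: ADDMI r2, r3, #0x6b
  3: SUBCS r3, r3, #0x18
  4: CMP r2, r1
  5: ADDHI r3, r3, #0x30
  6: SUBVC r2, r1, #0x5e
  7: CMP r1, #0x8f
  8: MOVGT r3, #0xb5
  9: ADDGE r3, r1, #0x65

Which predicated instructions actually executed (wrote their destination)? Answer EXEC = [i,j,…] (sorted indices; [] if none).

EXEC = [1,2,3,6,8,9]

0: ✓ CMP  NZCV=1010
1: ✓ MOVMI  r1←0xde
2: ✓ ADDMI  r2←0x5a
3: ✓ SUBCS  r3←0xd7
4: ✓ CMP  NZCV=0000
5: · ADDHI
6: ✓ SUBVC  r2←0x80
7: ✓ CMP  NZCV=0010
8: ✓ MOVGT  r3←0xb5
9: ✓ ADDGE  r3←0x43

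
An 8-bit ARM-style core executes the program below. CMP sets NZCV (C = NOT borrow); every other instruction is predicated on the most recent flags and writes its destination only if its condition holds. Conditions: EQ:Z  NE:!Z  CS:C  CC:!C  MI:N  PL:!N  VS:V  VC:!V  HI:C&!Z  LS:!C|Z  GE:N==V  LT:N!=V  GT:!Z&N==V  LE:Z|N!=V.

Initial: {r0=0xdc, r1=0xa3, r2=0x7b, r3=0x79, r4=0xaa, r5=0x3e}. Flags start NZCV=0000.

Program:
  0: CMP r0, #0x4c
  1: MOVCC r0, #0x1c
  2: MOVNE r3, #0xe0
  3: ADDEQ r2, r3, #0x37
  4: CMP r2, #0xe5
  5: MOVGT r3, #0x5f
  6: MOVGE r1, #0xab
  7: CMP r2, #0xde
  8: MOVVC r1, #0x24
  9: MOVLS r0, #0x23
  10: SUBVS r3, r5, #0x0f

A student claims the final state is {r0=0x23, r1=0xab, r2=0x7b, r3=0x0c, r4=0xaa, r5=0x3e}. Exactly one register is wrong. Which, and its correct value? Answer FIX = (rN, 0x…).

FIX = (r3, 0x2f)

0: ✓ CMP  NZCV=1010
1: · MOVCC
2: ✓ MOVNE  r3←0xe0
3: · ADDEQ
4: ✓ CMP  NZCV=1001
5: ✓ MOVGT  r3←0x5f
6: ✓ MOVGE  r1←0xab
7: ✓ CMP  NZCV=1001
8: · MOVVC
9: ✓ MOVLS  r0←0x23
10: ✓ SUBVS  r3←0x2f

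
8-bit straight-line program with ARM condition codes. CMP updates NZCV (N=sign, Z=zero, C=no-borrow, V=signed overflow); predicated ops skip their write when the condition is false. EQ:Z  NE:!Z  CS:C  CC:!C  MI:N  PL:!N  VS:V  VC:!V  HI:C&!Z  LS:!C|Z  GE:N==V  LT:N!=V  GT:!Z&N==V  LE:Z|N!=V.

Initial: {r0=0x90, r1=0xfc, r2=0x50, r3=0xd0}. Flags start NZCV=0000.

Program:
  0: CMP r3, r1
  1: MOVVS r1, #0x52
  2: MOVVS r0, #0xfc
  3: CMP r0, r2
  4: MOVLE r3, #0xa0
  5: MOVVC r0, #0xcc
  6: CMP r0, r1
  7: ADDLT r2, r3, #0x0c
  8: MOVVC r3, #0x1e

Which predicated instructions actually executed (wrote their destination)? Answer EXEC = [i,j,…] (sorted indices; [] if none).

EXEC = [4,7,8]

0: ✓ CMP  NZCV=1000
1: · MOVVS
2: · MOVVS
3: ✓ CMP  NZCV=0011
4: ✓ MOVLE  r3←0xa0
5: · MOVVC
6: ✓ CMP  NZCV=1000
7: ✓ ADDLT  r2←0xac
8: ✓ MOVVC  r3←0x1e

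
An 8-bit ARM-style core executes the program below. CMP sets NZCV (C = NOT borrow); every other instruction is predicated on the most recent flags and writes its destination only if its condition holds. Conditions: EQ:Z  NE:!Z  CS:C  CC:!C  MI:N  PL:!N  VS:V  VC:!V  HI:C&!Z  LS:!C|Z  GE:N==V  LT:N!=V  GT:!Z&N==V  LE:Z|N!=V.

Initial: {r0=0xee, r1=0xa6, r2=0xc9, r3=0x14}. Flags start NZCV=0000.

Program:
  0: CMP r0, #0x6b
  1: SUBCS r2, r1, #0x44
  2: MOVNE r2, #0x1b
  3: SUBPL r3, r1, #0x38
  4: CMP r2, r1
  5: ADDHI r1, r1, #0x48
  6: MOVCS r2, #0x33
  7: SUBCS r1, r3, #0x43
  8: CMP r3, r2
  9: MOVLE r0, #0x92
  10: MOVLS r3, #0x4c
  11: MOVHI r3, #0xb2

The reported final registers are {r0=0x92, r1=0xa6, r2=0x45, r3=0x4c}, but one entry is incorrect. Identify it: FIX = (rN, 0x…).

[0] flags=1010 → (cmp)
[1] flags=1010 CS?T → r2=0x62
[2] flags=1010 NE?T → r2=0x1b
[3] flags=1010 PL?F → skip
[4] flags=0000 → (cmp)
[5] flags=0000 HI?F → skip
[6] flags=0000 CS?F → skip
[7] flags=0000 CS?F → skip
[8] flags=1000 → (cmp)
[9] flags=1000 LE?T → r0=0x92
[10] flags=1000 LS?T → r3=0x4c
[11] flags=1000 HI?F → skip

FIX = (r2, 0x1b)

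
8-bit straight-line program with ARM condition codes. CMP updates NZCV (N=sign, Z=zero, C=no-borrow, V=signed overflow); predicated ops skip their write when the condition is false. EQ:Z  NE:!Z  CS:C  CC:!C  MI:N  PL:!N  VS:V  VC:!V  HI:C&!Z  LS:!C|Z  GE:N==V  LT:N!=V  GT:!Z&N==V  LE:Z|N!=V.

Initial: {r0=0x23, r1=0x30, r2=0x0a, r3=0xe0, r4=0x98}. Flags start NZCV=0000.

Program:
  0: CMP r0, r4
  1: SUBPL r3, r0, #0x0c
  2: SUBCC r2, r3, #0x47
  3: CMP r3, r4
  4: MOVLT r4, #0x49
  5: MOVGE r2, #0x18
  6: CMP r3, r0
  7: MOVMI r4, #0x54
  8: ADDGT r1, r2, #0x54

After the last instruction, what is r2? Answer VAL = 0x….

[0] flags=1001 → (cmp)
[1] flags=1001 PL?F → skip
[2] flags=1001 CC?T → r2=0x99
[3] flags=0010 → (cmp)
[4] flags=0010 LT?F → skip
[5] flags=0010 GE?T → r2=0x18
[6] flags=1010 → (cmp)
[7] flags=1010 MI?T → r4=0x54
[8] flags=1010 GT?F → skip

VAL = 0x18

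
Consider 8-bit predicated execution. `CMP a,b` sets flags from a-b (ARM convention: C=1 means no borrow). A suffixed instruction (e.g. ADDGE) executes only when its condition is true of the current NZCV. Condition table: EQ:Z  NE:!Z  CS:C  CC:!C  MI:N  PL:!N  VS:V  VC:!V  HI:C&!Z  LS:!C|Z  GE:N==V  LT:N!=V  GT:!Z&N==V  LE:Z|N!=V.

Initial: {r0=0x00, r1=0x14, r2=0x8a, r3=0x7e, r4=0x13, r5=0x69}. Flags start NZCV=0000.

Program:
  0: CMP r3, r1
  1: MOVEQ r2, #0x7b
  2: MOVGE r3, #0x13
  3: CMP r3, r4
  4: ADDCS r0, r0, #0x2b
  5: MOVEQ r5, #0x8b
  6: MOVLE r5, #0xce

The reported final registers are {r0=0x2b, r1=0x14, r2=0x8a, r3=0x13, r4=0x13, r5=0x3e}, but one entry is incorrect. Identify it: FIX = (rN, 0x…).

FIX = (r5, 0xce)

[0] flags=0010 → (cmp)
[1] flags=0010 EQ?F → skip
[2] flags=0010 GE?T → r3=0x13
[3] flags=0110 → (cmp)
[4] flags=0110 CS?T → r0=0x2b
[5] flags=0110 EQ?T → r5=0x8b
[6] flags=0110 LE?T → r5=0xce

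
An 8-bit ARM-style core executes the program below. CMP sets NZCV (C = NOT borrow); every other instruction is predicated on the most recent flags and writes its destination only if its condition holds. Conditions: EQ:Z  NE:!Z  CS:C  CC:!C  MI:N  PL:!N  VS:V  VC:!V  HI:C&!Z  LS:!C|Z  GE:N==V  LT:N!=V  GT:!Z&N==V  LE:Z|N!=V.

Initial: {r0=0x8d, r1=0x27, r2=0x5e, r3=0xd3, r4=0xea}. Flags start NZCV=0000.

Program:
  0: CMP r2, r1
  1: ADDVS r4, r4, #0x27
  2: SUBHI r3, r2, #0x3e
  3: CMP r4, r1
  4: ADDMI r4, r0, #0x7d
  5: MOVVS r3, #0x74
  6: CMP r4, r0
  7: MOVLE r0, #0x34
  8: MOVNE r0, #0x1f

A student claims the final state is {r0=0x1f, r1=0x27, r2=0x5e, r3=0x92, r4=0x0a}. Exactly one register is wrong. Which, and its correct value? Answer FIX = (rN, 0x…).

0: ✓ CMP  NZCV=0010
1: · ADDVS
2: ✓ SUBHI  r3←0x20
3: ✓ CMP  NZCV=1010
4: ✓ ADDMI  r4←0x0a
5: · MOVVS
6: ✓ CMP  NZCV=0000
7: · MOVLE
8: ✓ MOVNE  r0←0x1f

FIX = (r3, 0x20)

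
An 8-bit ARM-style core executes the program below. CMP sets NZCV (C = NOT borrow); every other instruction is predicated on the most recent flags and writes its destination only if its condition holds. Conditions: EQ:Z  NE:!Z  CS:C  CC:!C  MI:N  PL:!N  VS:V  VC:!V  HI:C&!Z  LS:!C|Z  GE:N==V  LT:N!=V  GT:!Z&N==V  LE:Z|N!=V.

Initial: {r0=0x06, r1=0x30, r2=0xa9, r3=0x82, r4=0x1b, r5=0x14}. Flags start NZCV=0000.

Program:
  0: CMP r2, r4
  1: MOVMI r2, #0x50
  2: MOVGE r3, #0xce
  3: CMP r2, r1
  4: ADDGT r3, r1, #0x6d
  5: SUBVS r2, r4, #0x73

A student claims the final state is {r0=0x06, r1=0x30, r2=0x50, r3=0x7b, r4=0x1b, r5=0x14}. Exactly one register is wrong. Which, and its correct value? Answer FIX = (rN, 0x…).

FIX = (r3, 0x9d)

0: ✓ CMP  NZCV=1010
1: ✓ MOVMI  r2←0x50
2: · MOVGE
3: ✓ CMP  NZCV=0010
4: ✓ ADDGT  r3←0x9d
5: · SUBVS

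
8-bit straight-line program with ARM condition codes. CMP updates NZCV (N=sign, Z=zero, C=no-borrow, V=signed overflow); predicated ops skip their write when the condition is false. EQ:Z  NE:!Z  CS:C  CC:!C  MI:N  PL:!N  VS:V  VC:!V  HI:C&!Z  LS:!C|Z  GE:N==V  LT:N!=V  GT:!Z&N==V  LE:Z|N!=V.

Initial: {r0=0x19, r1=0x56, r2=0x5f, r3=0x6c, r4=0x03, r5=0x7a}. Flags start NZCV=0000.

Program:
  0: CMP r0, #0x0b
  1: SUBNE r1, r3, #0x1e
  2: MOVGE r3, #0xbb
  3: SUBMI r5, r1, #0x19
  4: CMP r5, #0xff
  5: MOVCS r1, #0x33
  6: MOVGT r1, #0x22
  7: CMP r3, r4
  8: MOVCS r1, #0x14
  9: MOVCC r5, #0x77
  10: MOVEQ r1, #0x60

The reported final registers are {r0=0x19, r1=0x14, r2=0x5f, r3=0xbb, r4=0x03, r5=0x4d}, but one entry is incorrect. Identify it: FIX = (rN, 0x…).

0: ✓ CMP  NZCV=0010
1: ✓ SUBNE  r1←0x4e
2: ✓ MOVGE  r3←0xbb
3: · SUBMI
4: ✓ CMP  NZCV=0000
5: · MOVCS
6: ✓ MOVGT  r1←0x22
7: ✓ CMP  NZCV=1010
8: ✓ MOVCS  r1←0x14
9: · MOVCC
10: · MOVEQ

FIX = (r5, 0x7a)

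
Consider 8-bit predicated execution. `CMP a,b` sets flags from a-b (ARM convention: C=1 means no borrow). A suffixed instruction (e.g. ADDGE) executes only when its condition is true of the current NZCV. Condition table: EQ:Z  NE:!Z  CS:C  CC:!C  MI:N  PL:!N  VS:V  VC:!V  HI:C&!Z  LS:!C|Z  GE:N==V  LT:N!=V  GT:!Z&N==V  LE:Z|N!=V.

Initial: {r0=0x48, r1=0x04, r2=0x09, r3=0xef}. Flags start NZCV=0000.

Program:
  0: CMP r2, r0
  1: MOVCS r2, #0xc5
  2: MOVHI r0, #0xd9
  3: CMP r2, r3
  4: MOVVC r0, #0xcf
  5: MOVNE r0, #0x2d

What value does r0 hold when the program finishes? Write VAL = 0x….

0: ✓ CMP  NZCV=1000
1: · MOVCS
2: · MOVHI
3: ✓ CMP  NZCV=0000
4: ✓ MOVVC  r0←0xcf
5: ✓ MOVNE  r0←0x2d

VAL = 0x2d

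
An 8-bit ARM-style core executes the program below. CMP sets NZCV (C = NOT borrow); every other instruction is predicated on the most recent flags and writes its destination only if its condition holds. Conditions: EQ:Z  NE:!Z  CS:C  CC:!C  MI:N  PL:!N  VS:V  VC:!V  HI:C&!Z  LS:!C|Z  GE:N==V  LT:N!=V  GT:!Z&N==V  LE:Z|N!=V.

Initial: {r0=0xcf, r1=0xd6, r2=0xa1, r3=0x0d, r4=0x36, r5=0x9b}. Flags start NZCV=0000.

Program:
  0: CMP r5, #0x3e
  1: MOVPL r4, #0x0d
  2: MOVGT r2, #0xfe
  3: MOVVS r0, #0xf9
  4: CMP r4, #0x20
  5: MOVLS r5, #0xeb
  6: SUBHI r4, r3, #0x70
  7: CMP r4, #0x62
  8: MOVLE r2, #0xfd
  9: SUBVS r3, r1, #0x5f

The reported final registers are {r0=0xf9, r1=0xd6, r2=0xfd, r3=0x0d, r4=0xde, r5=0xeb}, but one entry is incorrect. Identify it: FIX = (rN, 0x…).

FIX = (r4, 0x0d)

0: ✓ CMP  NZCV=0011
1: ✓ MOVPL  r4←0x0d
2: · MOVGT
3: ✓ MOVVS  r0←0xf9
4: ✓ CMP  NZCV=1000
5: ✓ MOVLS  r5←0xeb
6: · SUBHI
7: ✓ CMP  NZCV=1000
8: ✓ MOVLE  r2←0xfd
9: · SUBVS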